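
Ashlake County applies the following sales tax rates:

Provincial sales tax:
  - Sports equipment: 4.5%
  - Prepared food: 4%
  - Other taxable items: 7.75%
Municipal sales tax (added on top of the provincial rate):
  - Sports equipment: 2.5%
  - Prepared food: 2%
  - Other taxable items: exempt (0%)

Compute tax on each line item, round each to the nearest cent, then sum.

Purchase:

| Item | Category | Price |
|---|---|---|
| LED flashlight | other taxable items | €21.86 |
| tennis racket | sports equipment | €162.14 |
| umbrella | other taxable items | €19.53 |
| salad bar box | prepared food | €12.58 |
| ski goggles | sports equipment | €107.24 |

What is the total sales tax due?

LED flashlight €21.86: other taxable items → 7.75% + 0% municipal = 7.75% → €1.69
Tennis racket €162.14: sports equipment → 4.5% + 2.5% municipal = 7% → €11.35
Umbrella €19.53: other taxable items → 7.75% + 0% municipal = 7.75% → €1.51
Salad bar box €12.58: prepared food → 4% + 2% municipal = 6% → €0.75
Ski goggles €107.24: sports equipment → 4.5% + 2.5% municipal = 7% → €7.51
Total tax = €1.69 + €11.35 + €1.51 + €0.75 + €7.51 = €22.81

€22.81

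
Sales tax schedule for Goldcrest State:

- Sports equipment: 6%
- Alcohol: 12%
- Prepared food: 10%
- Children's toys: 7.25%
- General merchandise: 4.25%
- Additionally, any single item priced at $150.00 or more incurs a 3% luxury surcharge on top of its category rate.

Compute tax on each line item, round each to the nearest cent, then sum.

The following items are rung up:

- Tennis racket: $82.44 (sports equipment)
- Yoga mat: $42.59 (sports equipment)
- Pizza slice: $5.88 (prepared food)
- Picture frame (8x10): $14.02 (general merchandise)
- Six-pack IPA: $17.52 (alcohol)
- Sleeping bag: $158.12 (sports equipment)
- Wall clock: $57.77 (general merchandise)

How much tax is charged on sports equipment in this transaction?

Tennis racket $82.44: sports equipment → 6% → $4.95
Yoga mat $42.59: sports equipment → 6% → $2.56
Sleeping bag $158.12: sports equipment → 6% + 3% surcharge = 9% → $14.23
Tax on sports equipment = $4.95 + $2.56 + $14.23 = $21.74

$21.74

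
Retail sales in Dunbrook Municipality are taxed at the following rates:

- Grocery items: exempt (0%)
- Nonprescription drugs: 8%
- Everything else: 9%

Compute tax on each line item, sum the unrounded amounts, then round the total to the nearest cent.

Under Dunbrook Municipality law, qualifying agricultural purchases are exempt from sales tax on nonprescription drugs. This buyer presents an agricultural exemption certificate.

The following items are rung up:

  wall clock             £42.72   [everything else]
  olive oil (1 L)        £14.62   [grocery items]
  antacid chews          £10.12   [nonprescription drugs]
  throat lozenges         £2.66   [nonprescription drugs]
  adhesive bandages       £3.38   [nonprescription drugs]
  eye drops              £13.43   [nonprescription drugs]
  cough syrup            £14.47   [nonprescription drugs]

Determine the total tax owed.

Wall clock £42.72: everything else → 9% → £3.8448
Olive oil (1 L) £14.62: grocery items → 0% → £0.00
Antacid chews £10.12: nonprescription drugs, buyer-exempt → 0% → £0.00
Throat lozenges £2.66: nonprescription drugs, buyer-exempt → 0% → £0.00
Adhesive bandages £3.38: nonprescription drugs, buyer-exempt → 0% → £0.00
Eye drops £13.43: nonprescription drugs, buyer-exempt → 0% → £0.00
Cough syrup £14.47: nonprescription drugs, buyer-exempt → 0% → £0.00
Unrounded tax sum = £3.8448 → £3.84

£3.84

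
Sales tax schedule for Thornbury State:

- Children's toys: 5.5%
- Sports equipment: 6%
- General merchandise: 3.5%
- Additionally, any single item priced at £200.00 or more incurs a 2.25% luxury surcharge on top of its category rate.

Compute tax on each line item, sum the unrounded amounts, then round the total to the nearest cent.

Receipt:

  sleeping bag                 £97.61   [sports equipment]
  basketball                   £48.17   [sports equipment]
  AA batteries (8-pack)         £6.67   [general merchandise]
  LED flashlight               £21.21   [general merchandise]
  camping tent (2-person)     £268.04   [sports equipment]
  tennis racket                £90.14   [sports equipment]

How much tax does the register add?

£37.24

Sleeping bag £97.61: sports equipment → 6% → £5.8566
Basketball £48.17: sports equipment → 6% → £2.8902
AA batteries (8-pack) £6.67: general merchandise → 3.5% → £0.23345
LED flashlight £21.21: general merchandise → 3.5% → £0.74235
Camping tent (2-person) £268.04: sports equipment → 6% + 2.25% surcharge = 8.25% → £22.1133
Tennis racket £90.14: sports equipment → 6% → £5.4084
Unrounded tax sum = £37.2443 → £37.24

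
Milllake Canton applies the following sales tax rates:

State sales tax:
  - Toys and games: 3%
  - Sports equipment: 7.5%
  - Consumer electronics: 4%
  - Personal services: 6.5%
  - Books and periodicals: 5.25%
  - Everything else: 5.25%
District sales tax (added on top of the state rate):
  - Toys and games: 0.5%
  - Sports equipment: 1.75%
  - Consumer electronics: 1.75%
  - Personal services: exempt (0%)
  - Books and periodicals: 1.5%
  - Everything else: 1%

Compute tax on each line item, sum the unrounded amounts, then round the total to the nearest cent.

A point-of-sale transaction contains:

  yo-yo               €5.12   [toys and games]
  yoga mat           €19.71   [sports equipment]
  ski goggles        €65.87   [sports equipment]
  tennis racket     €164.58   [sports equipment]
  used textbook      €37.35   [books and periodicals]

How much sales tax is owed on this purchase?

€25.84

Yo-yo €5.12: toys and games → 3% + 0.5% district = 3.5% → €0.1792
Yoga mat €19.71: sports equipment → 7.5% + 1.75% district = 9.25% → €1.823175
Ski goggles €65.87: sports equipment → 7.5% + 1.75% district = 9.25% → €6.092975
Tennis racket €164.58: sports equipment → 7.5% + 1.75% district = 9.25% → €15.22365
Used textbook €37.35: books and periodicals → 5.25% + 1.5% district = 6.75% → €2.521125
Unrounded tax sum = €25.840125 → €25.84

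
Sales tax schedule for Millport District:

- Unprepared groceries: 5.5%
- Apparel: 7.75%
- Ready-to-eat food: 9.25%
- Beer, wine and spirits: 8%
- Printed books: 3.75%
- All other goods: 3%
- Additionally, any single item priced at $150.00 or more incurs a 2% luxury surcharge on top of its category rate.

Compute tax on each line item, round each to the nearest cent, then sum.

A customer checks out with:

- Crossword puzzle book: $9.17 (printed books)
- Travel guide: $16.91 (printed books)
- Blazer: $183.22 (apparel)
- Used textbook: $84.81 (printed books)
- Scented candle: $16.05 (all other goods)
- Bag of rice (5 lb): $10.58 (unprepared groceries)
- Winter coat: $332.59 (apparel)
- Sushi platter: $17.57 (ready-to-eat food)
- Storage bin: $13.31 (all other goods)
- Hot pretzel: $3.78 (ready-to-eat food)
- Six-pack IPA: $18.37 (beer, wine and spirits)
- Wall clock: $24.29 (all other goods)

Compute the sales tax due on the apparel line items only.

$50.29

Blazer $183.22: apparel → 7.75% + 2% surcharge = 9.75% → $17.86
Winter coat $332.59: apparel → 7.75% + 2% surcharge = 9.75% → $32.43
Tax on apparel = $17.86 + $32.43 = $50.29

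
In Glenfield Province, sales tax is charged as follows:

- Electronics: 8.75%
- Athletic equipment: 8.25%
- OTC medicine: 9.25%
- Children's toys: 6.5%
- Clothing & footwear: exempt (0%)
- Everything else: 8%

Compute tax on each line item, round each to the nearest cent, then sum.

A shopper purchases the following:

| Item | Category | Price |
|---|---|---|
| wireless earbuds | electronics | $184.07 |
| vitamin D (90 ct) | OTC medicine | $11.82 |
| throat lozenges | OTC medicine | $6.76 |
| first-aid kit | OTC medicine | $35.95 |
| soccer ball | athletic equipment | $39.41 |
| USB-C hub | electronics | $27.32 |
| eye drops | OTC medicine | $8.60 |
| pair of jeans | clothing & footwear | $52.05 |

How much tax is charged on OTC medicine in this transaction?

Vitamin D (90 ct) $11.82: OTC medicine → 9.25% → $1.09
Throat lozenges $6.76: OTC medicine → 9.25% → $0.63
First-aid kit $35.95: OTC medicine → 9.25% → $3.33
Eye drops $8.60: OTC medicine → 9.25% → $0.80
Tax on OTC medicine = $1.09 + $0.63 + $3.33 + $0.80 = $5.85

$5.85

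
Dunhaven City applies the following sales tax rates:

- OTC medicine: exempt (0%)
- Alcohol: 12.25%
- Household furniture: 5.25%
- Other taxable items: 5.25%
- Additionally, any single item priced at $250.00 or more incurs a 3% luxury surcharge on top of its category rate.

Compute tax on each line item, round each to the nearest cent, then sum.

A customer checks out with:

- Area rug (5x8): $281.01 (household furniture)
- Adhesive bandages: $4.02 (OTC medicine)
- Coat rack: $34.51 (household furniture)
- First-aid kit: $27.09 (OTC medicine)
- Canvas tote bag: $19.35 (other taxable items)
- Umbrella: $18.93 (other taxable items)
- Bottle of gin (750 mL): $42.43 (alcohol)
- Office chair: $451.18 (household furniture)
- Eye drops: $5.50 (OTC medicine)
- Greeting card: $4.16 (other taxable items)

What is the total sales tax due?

$69.64

Area rug (5x8) $281.01: household furniture → 5.25% + 3% surcharge = 8.25% → $23.18
Adhesive bandages $4.02: OTC medicine → 0% → $0.00
Coat rack $34.51: household furniture → 5.25% → $1.81
First-aid kit $27.09: OTC medicine → 0% → $0.00
Canvas tote bag $19.35: other taxable items → 5.25% → $1.02
Umbrella $18.93: other taxable items → 5.25% → $0.99
Bottle of gin (750 mL) $42.43: alcohol → 12.25% → $5.20
Office chair $451.18: household furniture → 5.25% + 3% surcharge = 8.25% → $37.22
Eye drops $5.50: OTC medicine → 0% → $0.00
Greeting card $4.16: other taxable items → 5.25% → $0.22
Total tax = $23.18 + $1.81 + $1.02 + $0.99 + $5.20 + $37.22 + $0.22 = $69.64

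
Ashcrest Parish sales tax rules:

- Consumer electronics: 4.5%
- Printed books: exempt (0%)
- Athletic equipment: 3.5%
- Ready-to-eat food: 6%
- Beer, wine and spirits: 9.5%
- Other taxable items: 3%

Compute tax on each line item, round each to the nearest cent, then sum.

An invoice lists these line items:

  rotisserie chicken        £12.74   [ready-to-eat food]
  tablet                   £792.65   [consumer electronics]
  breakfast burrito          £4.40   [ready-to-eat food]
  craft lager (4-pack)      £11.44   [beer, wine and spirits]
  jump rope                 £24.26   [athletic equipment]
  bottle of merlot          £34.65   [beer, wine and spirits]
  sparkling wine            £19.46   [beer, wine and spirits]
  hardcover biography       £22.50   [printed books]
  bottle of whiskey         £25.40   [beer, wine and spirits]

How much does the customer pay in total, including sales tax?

£993.68

Rotisserie chicken £12.74: ready-to-eat food → 6% → £0.76
Tablet £792.65: consumer electronics → 4.5% → £35.67
Breakfast burrito £4.40: ready-to-eat food → 6% → £0.26
Craft lager (4-pack) £11.44: beer, wine and spirits → 9.5% → £1.09
Jump rope £24.26: athletic equipment → 3.5% → £0.85
Bottle of merlot £34.65: beer, wine and spirits → 9.5% → £3.29
Sparkling wine £19.46: beer, wine and spirits → 9.5% → £1.85
Hardcover biography £22.50: printed books → 0% → £0.00
Bottle of whiskey £25.40: beer, wine and spirits → 9.5% → £2.41
Subtotal = £947.50; tax = £46.18; total due = £993.68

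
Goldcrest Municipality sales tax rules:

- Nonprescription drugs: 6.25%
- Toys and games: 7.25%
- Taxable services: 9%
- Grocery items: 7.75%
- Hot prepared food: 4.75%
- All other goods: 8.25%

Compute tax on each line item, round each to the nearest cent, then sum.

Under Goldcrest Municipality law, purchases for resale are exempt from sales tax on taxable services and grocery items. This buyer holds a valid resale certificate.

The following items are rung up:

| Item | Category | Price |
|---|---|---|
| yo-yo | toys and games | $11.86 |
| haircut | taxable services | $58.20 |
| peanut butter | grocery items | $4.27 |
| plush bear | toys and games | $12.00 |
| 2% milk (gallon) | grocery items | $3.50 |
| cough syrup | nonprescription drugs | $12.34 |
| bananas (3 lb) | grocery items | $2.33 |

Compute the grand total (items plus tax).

Yo-yo $11.86: toys and games → 7.25% → $0.86
Haircut $58.20: taxable services, buyer-exempt → 0% → $0.00
Peanut butter $4.27: grocery items, buyer-exempt → 0% → $0.00
Plush bear $12.00: toys and games → 7.25% → $0.87
2% milk (gallon) $3.50: grocery items, buyer-exempt → 0% → $0.00
Cough syrup $12.34: nonprescription drugs → 6.25% → $0.77
Bananas (3 lb) $2.33: grocery items, buyer-exempt → 0% → $0.00
Subtotal = $104.50; tax = $2.50; total due = $107.00

$107.00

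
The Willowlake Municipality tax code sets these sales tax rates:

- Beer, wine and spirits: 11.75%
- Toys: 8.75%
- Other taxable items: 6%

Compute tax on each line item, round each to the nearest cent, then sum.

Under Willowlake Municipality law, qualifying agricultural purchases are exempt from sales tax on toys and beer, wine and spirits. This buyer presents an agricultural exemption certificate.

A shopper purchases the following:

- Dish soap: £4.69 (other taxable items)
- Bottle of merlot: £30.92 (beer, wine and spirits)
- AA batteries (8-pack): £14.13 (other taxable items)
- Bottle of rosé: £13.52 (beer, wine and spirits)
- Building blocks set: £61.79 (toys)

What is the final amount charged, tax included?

Dish soap £4.69: other taxable items → 6% → £0.28
Bottle of merlot £30.92: beer, wine and spirits, buyer-exempt → 0% → £0.00
AA batteries (8-pack) £14.13: other taxable items → 6% → £0.85
Bottle of rosé £13.52: beer, wine and spirits, buyer-exempt → 0% → £0.00
Building blocks set £61.79: toys, buyer-exempt → 0% → £0.00
Subtotal = £125.05; tax = £1.13; total due = £126.18

£126.18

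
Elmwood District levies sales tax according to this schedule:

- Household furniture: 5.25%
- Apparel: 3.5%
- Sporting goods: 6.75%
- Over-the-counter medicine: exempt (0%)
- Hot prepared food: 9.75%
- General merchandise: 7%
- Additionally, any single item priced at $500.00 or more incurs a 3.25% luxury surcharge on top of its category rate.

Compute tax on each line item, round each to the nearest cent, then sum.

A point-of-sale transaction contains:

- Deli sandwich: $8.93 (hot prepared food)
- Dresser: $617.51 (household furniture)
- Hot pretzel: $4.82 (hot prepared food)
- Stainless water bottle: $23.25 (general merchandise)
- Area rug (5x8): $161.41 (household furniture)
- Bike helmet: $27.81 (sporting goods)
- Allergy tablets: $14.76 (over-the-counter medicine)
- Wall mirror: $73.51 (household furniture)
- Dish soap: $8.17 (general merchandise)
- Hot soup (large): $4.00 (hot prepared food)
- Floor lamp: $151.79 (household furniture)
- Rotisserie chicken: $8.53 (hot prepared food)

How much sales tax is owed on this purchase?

Deli sandwich $8.93: hot prepared food → 9.75% → $0.87
Dresser $617.51: household furniture → 5.25% + 3.25% surcharge = 8.5% → $52.49
Hot pretzel $4.82: hot prepared food → 9.75% → $0.47
Stainless water bottle $23.25: general merchandise → 7% → $1.63
Area rug (5x8) $161.41: household furniture → 5.25% → $8.47
Bike helmet $27.81: sporting goods → 6.75% → $1.88
Allergy tablets $14.76: over-the-counter medicine → 0% → $0.00
Wall mirror $73.51: household furniture → 5.25% → $3.86
Dish soap $8.17: general merchandise → 7% → $0.57
Hot soup (large) $4.00: hot prepared food → 9.75% → $0.39
Floor lamp $151.79: household furniture → 5.25% → $7.97
Rotisserie chicken $8.53: hot prepared food → 9.75% → $0.83
Total tax = $0.87 + $52.49 + $0.47 + $1.63 + $8.47 + $1.88 + $3.86 + $0.57 + $0.39 + $7.97 + $0.83 = $79.43

$79.43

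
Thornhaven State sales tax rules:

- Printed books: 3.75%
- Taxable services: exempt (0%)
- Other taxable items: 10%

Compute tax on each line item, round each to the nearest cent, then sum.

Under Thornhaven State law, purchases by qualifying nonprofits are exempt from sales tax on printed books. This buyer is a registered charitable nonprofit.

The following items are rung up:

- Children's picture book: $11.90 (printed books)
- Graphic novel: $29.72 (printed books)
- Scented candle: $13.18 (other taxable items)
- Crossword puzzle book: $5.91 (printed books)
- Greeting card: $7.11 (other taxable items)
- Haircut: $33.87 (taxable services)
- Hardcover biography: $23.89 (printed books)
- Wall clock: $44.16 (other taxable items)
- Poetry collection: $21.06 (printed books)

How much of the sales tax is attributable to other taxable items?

$6.45

Scented candle $13.18: other taxable items → 10% → $1.32
Greeting card $7.11: other taxable items → 10% → $0.71
Wall clock $44.16: other taxable items → 10% → $4.42
Tax on other taxable items = $1.32 + $0.71 + $4.42 = $6.45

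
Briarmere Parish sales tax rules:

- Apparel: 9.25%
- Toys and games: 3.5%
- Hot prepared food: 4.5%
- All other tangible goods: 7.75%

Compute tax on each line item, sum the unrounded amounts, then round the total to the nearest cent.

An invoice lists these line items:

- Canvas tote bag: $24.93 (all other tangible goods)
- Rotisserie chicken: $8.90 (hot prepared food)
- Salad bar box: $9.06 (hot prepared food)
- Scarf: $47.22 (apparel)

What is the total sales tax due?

$7.11

Canvas tote bag $24.93: all other tangible goods → 7.75% → $1.932075
Rotisserie chicken $8.90: hot prepared food → 4.5% → $0.4005
Salad bar box $9.06: hot prepared food → 4.5% → $0.4077
Scarf $47.22: apparel → 9.25% → $4.36785
Unrounded tax sum = $7.108125 → $7.11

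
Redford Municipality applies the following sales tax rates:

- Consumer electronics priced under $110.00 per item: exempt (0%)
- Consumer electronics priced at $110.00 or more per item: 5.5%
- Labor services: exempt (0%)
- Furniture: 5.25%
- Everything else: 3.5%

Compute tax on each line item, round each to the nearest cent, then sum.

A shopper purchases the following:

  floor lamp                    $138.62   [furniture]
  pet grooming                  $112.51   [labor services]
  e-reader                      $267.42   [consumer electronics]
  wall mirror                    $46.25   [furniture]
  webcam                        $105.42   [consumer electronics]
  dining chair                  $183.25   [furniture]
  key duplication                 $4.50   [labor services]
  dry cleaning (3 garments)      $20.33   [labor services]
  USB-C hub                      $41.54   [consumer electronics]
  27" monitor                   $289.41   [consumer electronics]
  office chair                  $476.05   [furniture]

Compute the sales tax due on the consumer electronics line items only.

E-reader $267.42: consumer electronics, $110.00 or more → 5.5% → $14.71
Webcam $105.42: consumer electronics, under $110.00 → 0% → $0.00
USB-C hub $41.54: consumer electronics, under $110.00 → 0% → $0.00
27" monitor $289.41: consumer electronics, $110.00 or more → 5.5% → $15.92
Tax on consumer electronics = $14.71 + $0.00 + $0.00 + $15.92 = $30.63

$30.63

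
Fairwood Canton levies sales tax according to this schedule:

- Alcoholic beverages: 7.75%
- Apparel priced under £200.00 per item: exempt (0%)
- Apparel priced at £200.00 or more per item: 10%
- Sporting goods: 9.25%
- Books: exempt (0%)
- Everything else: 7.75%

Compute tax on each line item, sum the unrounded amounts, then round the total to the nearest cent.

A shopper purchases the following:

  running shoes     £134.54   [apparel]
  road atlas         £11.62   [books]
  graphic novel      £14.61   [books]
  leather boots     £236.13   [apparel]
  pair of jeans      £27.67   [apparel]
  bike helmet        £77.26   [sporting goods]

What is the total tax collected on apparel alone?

Running shoes £134.54: apparel, under £200.00 → 0% → £0.00
Leather boots £236.13: apparel, £200.00 or more → 10% → £23.613
Pair of jeans £27.67: apparel, under £200.00 → 0% → £0.00
Tax on apparel: unrounded sum = £23.613 → £23.61

£23.61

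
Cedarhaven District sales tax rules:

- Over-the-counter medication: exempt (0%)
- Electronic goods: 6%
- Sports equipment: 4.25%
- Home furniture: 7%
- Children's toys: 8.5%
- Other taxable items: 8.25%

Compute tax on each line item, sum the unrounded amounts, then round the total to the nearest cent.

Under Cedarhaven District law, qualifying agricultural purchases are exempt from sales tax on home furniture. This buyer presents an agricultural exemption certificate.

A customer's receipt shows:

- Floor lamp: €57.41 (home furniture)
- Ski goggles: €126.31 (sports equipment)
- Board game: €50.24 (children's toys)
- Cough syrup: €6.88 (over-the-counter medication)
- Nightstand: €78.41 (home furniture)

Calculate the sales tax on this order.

€9.64

Floor lamp €57.41: home furniture, buyer-exempt → 0% → €0.00
Ski goggles €126.31: sports equipment → 4.25% → €5.368175
Board game €50.24: children's toys → 8.5% → €4.2704
Cough syrup €6.88: over-the-counter medication → 0% → €0.00
Nightstand €78.41: home furniture, buyer-exempt → 0% → €0.00
Unrounded tax sum = €9.638575 → €9.64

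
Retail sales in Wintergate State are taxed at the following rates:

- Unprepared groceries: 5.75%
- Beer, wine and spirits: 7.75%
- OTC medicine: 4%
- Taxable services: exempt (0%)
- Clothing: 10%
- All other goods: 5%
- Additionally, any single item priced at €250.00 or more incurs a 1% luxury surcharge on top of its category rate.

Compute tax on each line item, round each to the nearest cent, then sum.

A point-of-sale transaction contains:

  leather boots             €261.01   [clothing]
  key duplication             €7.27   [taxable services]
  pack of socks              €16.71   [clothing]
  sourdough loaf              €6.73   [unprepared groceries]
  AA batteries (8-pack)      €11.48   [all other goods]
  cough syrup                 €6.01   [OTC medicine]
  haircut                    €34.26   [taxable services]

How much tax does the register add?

Leather boots €261.01: clothing → 10% + 1% surcharge = 11% → €28.71
Key duplication €7.27: taxable services → 0% → €0.00
Pack of socks €16.71: clothing → 10% → €1.67
Sourdough loaf €6.73: unprepared groceries → 5.75% → €0.39
AA batteries (8-pack) €11.48: all other goods → 5% → €0.57
Cough syrup €6.01: OTC medicine → 4% → €0.24
Haircut €34.26: taxable services → 0% → €0.00
Total tax = €28.71 + €1.67 + €0.39 + €0.57 + €0.24 = €31.58

€31.58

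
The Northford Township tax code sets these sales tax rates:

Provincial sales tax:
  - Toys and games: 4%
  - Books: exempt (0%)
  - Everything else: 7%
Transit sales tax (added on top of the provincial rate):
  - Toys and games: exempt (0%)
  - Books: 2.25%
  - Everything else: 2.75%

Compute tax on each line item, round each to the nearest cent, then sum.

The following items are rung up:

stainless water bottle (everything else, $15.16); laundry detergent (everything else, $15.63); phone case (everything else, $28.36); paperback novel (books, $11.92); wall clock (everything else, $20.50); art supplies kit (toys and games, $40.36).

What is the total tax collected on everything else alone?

Stainless water bottle $15.16: everything else → 7% + 2.75% transit = 9.75% → $1.48
Laundry detergent $15.63: everything else → 7% + 2.75% transit = 9.75% → $1.52
Phone case $28.36: everything else → 7% + 2.75% transit = 9.75% → $2.77
Wall clock $20.50: everything else → 7% + 2.75% transit = 9.75% → $2.00
Tax on everything else = $1.48 + $1.52 + $2.77 + $2.00 = $7.77

$7.77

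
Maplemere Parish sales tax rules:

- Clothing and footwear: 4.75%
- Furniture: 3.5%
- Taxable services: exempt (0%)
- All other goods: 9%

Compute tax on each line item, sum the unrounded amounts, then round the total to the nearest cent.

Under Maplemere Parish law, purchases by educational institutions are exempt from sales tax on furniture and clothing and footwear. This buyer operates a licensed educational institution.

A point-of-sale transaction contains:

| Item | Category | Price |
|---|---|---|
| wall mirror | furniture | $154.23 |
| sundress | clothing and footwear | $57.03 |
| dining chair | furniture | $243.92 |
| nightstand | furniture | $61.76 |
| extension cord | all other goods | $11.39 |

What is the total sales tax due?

Wall mirror $154.23: furniture, buyer-exempt → 0% → $0.00
Sundress $57.03: clothing and footwear, buyer-exempt → 0% → $0.00
Dining chair $243.92: furniture, buyer-exempt → 0% → $0.00
Nightstand $61.76: furniture, buyer-exempt → 0% → $0.00
Extension cord $11.39: all other goods → 9% → $1.0251
Unrounded tax sum = $1.0251 → $1.03

$1.03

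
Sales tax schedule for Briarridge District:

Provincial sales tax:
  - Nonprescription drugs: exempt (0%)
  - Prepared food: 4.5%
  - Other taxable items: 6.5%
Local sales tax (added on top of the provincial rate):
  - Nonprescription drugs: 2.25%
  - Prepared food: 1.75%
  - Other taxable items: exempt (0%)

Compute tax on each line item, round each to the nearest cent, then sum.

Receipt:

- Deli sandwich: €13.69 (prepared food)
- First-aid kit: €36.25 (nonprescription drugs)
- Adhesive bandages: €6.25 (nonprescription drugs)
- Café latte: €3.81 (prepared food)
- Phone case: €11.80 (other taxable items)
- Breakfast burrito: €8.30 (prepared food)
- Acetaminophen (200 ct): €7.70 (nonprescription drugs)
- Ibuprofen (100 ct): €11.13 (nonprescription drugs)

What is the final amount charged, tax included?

€102.70

Deli sandwich €13.69: prepared food → 4.5% + 1.75% local = 6.25% → €0.86
First-aid kit €36.25: nonprescription drugs → 0% + 2.25% local = 2.25% → €0.82
Adhesive bandages €6.25: nonprescription drugs → 0% + 2.25% local = 2.25% → €0.14
Café latte €3.81: prepared food → 4.5% + 1.75% local = 6.25% → €0.24
Phone case €11.80: other taxable items → 6.5% + 0% local = 6.5% → €0.77
Breakfast burrito €8.30: prepared food → 4.5% + 1.75% local = 6.25% → €0.52
Acetaminophen (200 ct) €7.70: nonprescription drugs → 0% + 2.25% local = 2.25% → €0.17
Ibuprofen (100 ct) €11.13: nonprescription drugs → 0% + 2.25% local = 2.25% → €0.25
Subtotal = €98.93; tax = €3.77; total due = €102.70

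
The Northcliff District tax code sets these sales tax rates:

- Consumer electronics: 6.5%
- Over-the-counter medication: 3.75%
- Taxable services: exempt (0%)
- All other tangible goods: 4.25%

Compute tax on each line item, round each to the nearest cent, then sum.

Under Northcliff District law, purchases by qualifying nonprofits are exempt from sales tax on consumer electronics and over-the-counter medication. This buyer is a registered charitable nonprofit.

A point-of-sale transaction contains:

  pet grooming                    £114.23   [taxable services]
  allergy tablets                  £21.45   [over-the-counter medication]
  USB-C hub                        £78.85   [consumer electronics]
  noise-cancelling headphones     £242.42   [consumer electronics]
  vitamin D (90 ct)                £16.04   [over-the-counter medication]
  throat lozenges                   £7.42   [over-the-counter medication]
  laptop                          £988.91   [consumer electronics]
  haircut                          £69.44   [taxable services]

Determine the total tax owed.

Pet grooming £114.23: taxable services → 0% → £0.00
Allergy tablets £21.45: over-the-counter medication, buyer-exempt → 0% → £0.00
USB-C hub £78.85: consumer electronics, buyer-exempt → 0% → £0.00
Noise-cancelling headphones £242.42: consumer electronics, buyer-exempt → 0% → £0.00
Vitamin D (90 ct) £16.04: over-the-counter medication, buyer-exempt → 0% → £0.00
Throat lozenges £7.42: over-the-counter medication, buyer-exempt → 0% → £0.00
Laptop £988.91: consumer electronics, buyer-exempt → 0% → £0.00
Haircut £69.44: taxable services → 0% → £0.00
Total tax = £0.00

£0.00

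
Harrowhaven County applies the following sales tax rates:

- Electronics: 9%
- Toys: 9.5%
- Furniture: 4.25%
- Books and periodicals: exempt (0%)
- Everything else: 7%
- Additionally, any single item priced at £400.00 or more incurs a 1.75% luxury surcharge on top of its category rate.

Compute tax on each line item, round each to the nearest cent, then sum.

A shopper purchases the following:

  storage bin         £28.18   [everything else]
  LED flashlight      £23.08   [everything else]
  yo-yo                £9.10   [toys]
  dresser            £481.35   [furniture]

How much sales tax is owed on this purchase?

£33.33

Storage bin £28.18: everything else → 7% → £1.97
LED flashlight £23.08: everything else → 7% → £1.62
Yo-yo £9.10: toys → 9.5% → £0.86
Dresser £481.35: furniture → 4.25% + 1.75% surcharge = 6% → £28.88
Total tax = £1.97 + £1.62 + £0.86 + £28.88 = £33.33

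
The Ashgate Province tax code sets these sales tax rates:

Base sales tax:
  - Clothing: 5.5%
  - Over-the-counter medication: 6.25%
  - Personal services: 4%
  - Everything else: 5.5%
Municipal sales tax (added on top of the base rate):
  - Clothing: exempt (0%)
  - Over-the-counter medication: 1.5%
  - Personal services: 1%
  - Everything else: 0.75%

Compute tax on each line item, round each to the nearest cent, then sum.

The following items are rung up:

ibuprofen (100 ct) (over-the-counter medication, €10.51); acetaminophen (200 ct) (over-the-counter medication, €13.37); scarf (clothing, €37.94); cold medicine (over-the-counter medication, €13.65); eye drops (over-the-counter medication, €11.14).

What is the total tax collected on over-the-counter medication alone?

€3.77

Ibuprofen (100 ct) €10.51: over-the-counter medication → 6.25% + 1.5% municipal = 7.75% → €0.81
Acetaminophen (200 ct) €13.37: over-the-counter medication → 6.25% + 1.5% municipal = 7.75% → €1.04
Cold medicine €13.65: over-the-counter medication → 6.25% + 1.5% municipal = 7.75% → €1.06
Eye drops €11.14: over-the-counter medication → 6.25% + 1.5% municipal = 7.75% → €0.86
Tax on over-the-counter medication = €0.81 + €1.04 + €1.06 + €0.86 = €3.77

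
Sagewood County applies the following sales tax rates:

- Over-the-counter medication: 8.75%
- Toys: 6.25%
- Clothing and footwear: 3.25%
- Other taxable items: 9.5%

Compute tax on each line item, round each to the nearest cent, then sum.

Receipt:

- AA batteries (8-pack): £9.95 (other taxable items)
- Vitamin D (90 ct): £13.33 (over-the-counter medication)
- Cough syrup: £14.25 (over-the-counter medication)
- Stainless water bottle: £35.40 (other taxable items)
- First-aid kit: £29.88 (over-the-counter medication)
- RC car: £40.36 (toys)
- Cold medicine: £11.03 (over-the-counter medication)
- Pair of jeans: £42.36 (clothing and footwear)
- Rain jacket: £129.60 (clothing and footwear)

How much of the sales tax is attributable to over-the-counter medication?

Vitamin D (90 ct) £13.33: over-the-counter medication → 8.75% → £1.17
Cough syrup £14.25: over-the-counter medication → 8.75% → £1.25
First-aid kit £29.88: over-the-counter medication → 8.75% → £2.61
Cold medicine £11.03: over-the-counter medication → 8.75% → £0.97
Tax on over-the-counter medication = £1.17 + £1.25 + £2.61 + £0.97 = £6.00

£6.00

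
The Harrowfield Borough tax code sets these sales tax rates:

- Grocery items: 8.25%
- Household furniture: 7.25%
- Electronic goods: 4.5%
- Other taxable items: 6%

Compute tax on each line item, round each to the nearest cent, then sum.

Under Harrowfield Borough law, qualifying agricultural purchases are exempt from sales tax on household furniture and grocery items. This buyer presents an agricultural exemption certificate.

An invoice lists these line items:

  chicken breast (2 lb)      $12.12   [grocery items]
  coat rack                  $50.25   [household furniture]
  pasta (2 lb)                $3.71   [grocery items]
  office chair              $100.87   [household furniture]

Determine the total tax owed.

Chicken breast (2 lb) $12.12: grocery items, buyer-exempt → 0% → $0.00
Coat rack $50.25: household furniture, buyer-exempt → 0% → $0.00
Pasta (2 lb) $3.71: grocery items, buyer-exempt → 0% → $0.00
Office chair $100.87: household furniture, buyer-exempt → 0% → $0.00
Total tax = $0.00

$0.00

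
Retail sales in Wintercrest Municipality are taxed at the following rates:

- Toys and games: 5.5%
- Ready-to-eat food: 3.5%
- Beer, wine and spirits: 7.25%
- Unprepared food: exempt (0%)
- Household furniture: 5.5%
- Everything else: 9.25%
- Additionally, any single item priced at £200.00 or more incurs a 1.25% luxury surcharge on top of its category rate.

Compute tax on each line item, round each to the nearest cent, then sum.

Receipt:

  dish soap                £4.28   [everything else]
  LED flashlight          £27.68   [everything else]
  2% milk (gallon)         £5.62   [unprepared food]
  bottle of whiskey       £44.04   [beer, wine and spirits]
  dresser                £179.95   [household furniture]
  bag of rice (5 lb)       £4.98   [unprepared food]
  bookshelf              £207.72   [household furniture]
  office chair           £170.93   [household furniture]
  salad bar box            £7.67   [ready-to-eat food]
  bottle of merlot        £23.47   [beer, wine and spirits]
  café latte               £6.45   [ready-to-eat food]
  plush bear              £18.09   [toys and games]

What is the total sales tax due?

Dish soap £4.28: everything else → 9.25% → £0.40
LED flashlight £27.68: everything else → 9.25% → £2.56
2% milk (gallon) £5.62: unprepared food → 0% → £0.00
Bottle of whiskey £44.04: beer, wine and spirits → 7.25% → £3.19
Dresser £179.95: household furniture → 5.5% → £9.90
Bag of rice (5 lb) £4.98: unprepared food → 0% → £0.00
Bookshelf £207.72: household furniture → 5.5% + 1.25% surcharge = 6.75% → £14.02
Office chair £170.93: household furniture → 5.5% → £9.40
Salad bar box £7.67: ready-to-eat food → 3.5% → £0.27
Bottle of merlot £23.47: beer, wine and spirits → 7.25% → £1.70
Café latte £6.45: ready-to-eat food → 3.5% → £0.23
Plush bear £18.09: toys and games → 5.5% → £0.99
Total tax = £0.40 + £2.56 + £3.19 + £9.90 + £14.02 + £9.40 + £0.27 + £1.70 + £0.23 + £0.99 = £42.66

£42.66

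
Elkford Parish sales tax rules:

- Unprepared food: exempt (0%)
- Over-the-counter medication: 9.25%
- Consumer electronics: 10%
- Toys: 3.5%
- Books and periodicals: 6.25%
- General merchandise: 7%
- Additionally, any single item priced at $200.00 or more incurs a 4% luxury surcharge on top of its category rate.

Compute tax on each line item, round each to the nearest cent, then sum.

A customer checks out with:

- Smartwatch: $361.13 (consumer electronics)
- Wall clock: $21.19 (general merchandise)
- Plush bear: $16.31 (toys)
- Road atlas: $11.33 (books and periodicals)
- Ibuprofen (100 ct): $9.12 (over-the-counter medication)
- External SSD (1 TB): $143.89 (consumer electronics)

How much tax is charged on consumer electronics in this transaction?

$64.95

Smartwatch $361.13: consumer electronics → 10% + 4% surcharge = 14% → $50.56
External SSD (1 TB) $143.89: consumer electronics → 10% → $14.39
Tax on consumer electronics = $50.56 + $14.39 = $64.95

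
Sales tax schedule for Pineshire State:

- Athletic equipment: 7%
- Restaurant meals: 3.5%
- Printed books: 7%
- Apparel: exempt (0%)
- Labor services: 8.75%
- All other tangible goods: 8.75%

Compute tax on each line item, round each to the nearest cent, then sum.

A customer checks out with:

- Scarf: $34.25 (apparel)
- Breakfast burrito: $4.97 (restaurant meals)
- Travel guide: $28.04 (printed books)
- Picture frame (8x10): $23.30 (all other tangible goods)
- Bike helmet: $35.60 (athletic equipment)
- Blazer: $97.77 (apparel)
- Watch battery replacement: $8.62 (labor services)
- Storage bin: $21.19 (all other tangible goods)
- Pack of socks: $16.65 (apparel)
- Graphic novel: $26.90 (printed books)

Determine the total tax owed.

$11.14

Scarf $34.25: apparel → 0% → $0.00
Breakfast burrito $4.97: restaurant meals → 3.5% → $0.17
Travel guide $28.04: printed books → 7% → $1.96
Picture frame (8x10) $23.30: all other tangible goods → 8.75% → $2.04
Bike helmet $35.60: athletic equipment → 7% → $2.49
Blazer $97.77: apparel → 0% → $0.00
Watch battery replacement $8.62: labor services → 8.75% → $0.75
Storage bin $21.19: all other tangible goods → 8.75% → $1.85
Pack of socks $16.65: apparel → 0% → $0.00
Graphic novel $26.90: printed books → 7% → $1.88
Total tax = $0.17 + $1.96 + $2.04 + $2.49 + $0.75 + $1.85 + $1.88 = $11.14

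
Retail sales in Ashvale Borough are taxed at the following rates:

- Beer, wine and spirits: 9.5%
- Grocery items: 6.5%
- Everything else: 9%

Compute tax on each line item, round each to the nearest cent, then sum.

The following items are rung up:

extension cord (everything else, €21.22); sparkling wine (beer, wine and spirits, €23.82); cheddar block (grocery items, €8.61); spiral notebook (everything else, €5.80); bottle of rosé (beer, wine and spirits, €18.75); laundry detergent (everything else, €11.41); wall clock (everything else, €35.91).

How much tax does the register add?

€11.29

Extension cord €21.22: everything else → 9% → €1.91
Sparkling wine €23.82: beer, wine and spirits → 9.5% → €2.26
Cheddar block €8.61: grocery items → 6.5% → €0.56
Spiral notebook €5.80: everything else → 9% → €0.52
Bottle of rosé €18.75: beer, wine and spirits → 9.5% → €1.78
Laundry detergent €11.41: everything else → 9% → €1.03
Wall clock €35.91: everything else → 9% → €3.23
Total tax = €1.91 + €2.26 + €0.56 + €0.52 + €1.78 + €1.03 + €3.23 = €11.29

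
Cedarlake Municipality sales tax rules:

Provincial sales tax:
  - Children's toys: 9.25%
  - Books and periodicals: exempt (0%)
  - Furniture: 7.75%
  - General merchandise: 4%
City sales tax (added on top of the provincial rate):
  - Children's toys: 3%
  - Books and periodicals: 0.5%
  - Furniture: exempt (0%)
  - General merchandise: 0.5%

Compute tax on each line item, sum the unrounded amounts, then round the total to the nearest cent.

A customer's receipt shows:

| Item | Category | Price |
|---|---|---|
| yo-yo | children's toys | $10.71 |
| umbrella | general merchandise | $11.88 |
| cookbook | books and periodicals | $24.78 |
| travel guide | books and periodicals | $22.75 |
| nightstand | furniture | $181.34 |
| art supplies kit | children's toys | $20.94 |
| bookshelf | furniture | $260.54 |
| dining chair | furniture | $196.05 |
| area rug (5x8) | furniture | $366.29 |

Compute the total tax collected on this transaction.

Yo-yo $10.71: children's toys → 9.25% + 3% city = 12.25% → $1.311975
Umbrella $11.88: general merchandise → 4% + 0.5% city = 4.5% → $0.5346
Cookbook $24.78: books and periodicals → 0% + 0.5% city = 0.5% → $0.1239
Travel guide $22.75: books and periodicals → 0% + 0.5% city = 0.5% → $0.11375
Nightstand $181.34: furniture → 7.75% + 0% city = 7.75% → $14.05385
Art supplies kit $20.94: children's toys → 9.25% + 3% city = 12.25% → $2.56515
Bookshelf $260.54: furniture → 7.75% + 0% city = 7.75% → $20.19185
Dining chair $196.05: furniture → 7.75% + 0% city = 7.75% → $15.193875
Area rug (5x8) $366.29: furniture → 7.75% + 0% city = 7.75% → $28.387475
Unrounded tax sum = $82.476425 → $82.48

$82.48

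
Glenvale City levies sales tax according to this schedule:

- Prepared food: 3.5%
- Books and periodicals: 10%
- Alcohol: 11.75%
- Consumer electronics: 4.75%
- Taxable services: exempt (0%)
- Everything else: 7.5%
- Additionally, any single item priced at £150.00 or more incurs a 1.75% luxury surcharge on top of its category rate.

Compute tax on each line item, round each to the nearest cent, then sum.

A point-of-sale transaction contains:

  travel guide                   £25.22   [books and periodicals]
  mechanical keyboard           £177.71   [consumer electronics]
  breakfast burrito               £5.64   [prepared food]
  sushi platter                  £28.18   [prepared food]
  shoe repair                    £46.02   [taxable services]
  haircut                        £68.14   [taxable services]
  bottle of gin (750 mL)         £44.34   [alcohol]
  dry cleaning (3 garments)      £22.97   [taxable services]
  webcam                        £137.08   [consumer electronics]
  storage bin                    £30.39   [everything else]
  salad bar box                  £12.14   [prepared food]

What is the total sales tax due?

Travel guide £25.22: books and periodicals → 10% → £2.52
Mechanical keyboard £177.71: consumer electronics → 4.75% + 1.75% surcharge = 6.5% → £11.55
Breakfast burrito £5.64: prepared food → 3.5% → £0.20
Sushi platter £28.18: prepared food → 3.5% → £0.99
Shoe repair £46.02: taxable services → 0% → £0.00
Haircut £68.14: taxable services → 0% → £0.00
Bottle of gin (750 mL) £44.34: alcohol → 11.75% → £5.21
Dry cleaning (3 garments) £22.97: taxable services → 0% → £0.00
Webcam £137.08: consumer electronics → 4.75% → £6.51
Storage bin £30.39: everything else → 7.5% → £2.28
Salad bar box £12.14: prepared food → 3.5% → £0.42
Total tax = £2.52 + £11.55 + £0.20 + £0.99 + £5.21 + £6.51 + £2.28 + £0.42 = £29.68

£29.68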